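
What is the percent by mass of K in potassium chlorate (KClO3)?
Mass of K in formula = 39.1 × 1 = 39.1 g/mol
Molar mass = 122.55 g/mol
% K = (39.1/122.55) × 100% = 31.91%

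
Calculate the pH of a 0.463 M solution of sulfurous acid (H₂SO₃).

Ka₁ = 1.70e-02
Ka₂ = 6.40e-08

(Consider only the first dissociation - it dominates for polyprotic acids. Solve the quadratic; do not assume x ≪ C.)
pH = 1.09

x² + Ka₁·x − Ka₁·C = 0 with Ka₁ = 1.70e-02, C = 0.463.
x = (−Ka₁ + √(Ka₁² + 4·Ka₁·C))/2 = 8.0625e-02 M, so pH = 1.09.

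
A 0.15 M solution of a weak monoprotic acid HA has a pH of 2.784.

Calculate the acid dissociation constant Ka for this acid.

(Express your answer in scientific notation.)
K_a = 1.82e-05

[H⁺] = 10^(−pH) = 10^(−2.784) = 1.644e-03 M. For HA ⇌ H⁺ + A⁻, Ka = x²/(C − x) = (1.644e-03)²/(0.15 − 1.644e-03) = 1.82e-05.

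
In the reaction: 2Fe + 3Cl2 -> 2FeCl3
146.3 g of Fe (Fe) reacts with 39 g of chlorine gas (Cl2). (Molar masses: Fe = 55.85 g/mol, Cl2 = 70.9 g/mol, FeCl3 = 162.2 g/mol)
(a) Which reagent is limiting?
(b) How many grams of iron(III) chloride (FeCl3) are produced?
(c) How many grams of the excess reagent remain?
(a) Cl2, (b) 59.48 g, (c) 125.8 g

Moles of Fe = 146.3 g ÷ 55.85 g/mol = 2.61952 mol
Moles of Cl2 = 39 g ÷ 70.9 g/mol = 0.550071 mol
Moles ÷ coefficient: Fe: 2.61952/2 = 1.31, Cl2: 0.550071/3 = 0.1834
(a) Cl2 has the smaller value, so Cl2 is the limiting reagent.
(b) Moles of FeCl3 = 0.550071 mol Cl2 × (2/3) = 0.366714 mol; mass = 0.366714 mol × 162.2 g/mol = 59.48 g
(c) Fe consumed = 0.550071 × (2/3) = 0.366714 mol; remaining = 2.61952 − 0.366714 = 2.2528 mol; mass = 2.2528 mol × 55.85 g/mol = 125.8 g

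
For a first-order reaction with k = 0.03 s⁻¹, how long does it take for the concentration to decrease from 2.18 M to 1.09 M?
23.10 s

From ln[A] = ln[A]₀ - k·t: t = ln([A]₀/[A])/k = ln(2.18/1.09)/0.03 = ln(2.0000)/0.03 = 0.6931/0.03 = 23.10 s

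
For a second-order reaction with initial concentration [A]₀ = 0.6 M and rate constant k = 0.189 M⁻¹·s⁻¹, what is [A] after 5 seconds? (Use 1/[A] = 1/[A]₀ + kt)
0.3829 M

1/[A] = 1/[A]₀ + k·t = 1/0.6 + (0.189)·(5) = 1.6667 + 0.9450 = 2.6117
[A] = 1/2.6117 = 0.3829 M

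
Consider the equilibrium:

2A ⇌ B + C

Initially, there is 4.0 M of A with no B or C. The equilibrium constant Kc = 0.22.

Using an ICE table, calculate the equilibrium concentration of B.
[B] = 0.968 M

ICE: [A] = 4.0 − 2x, [B] = [C] = x.
Kc = x²/(4.0 − 2x)² = 0.22 ⇒ √Kc = x/(4.0 − 2x).
x = √0.22·4.0/(1 + 2√0.22) = 0.46904·4.0/1.9381 = 0.96805.
[B] = x = 0.968 M.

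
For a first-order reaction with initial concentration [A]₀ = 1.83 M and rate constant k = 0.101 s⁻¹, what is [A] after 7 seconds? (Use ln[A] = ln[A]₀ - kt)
0.9024 M

ln[A] = ln[A]₀ - k·t = ln(1.83) - (0.101)·(7) = 0.6043 - 0.7070 = -0.1027
[A] = e^(-0.1027) = 0.9024 M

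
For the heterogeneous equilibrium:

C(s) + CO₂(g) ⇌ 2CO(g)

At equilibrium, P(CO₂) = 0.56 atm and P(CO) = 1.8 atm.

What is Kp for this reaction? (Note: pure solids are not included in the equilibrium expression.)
K_p = 5.786

Solid C is excluded.
Kp = P(CO)²/P(CO₂) = (1.8)²/0.56 = 3.24/0.56 = 5.786.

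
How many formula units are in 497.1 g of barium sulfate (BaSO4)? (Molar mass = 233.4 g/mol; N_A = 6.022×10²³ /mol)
Moles = 497.1 g ÷ 233.4 g/mol = 2.12982 mol
Formula units = 2.12982 mol × 6.022×10²³ /mol = 1.283e+24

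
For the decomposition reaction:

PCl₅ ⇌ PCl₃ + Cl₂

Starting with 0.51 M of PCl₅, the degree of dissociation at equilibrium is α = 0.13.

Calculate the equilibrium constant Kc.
K_c = 0.0099

x = α·[A]₀ = 0.13 × 0.51 = 0.0663 M dissociated.
At eq: [PCl₅] = 0.51 − 0.0663 = 0.4437 M; [PCl₃] = [Cl₂] = x = 0.0663 M.
Kc = [PCl₃][Cl₂]/[PCl₅] = (0.0663)²/0.4437 = 0.009907.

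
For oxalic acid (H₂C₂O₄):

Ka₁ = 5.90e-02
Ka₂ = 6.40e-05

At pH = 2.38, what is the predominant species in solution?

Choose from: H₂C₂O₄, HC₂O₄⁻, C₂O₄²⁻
HC₂O₄⁻

pKa1 = 1.23, pKa2 = 4.19. Each pKa is the crossover between adjacent species; pH = 2.38 lies in the region where HC₂O₄⁻ predominates.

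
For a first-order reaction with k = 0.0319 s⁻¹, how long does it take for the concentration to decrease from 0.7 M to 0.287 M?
27.95 s

From ln[A] = ln[A]₀ - k·t: t = ln([A]₀/[A])/k = ln(0.7/0.287)/0.0319 = ln(2.4390)/0.0319 = 0.8916/0.0319 = 27.95 s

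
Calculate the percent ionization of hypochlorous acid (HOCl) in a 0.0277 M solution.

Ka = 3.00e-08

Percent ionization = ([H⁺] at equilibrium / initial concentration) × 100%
Percent ionization = 0.104%

Let x = [H⁺]. Ka = x²/(C - x) ⇒ x² + (3.00e-08)x - (3.00e-08)(0.0277) = 0. x = 2.8812e-05. Percent = (2.8812e-05/0.0277) × 100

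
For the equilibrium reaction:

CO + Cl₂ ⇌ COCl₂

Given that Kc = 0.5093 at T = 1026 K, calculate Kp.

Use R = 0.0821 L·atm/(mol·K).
K_p = 0.0060

Δn = (moles gaseous products) − (moles gaseous reactants) = -1
T = 1026 K; RT = 0.0821 × 1026 = 84.2346
Kp = Kc·(RT)^Δn = 0.5093 × (84.2346)^-1 = 0.5093 × 0.0118716 = 0.0060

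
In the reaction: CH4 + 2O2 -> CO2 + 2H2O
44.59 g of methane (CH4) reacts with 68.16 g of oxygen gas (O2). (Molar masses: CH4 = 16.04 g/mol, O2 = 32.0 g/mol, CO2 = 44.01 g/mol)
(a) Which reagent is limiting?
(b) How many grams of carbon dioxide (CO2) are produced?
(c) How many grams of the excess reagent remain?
(a) O2, (b) 46.87 g, (c) 27.51 g

Moles of CH4 = 44.59 g ÷ 16.04 g/mol = 2.77993 mol
Moles of O2 = 68.16 g ÷ 32.0 g/mol = 2.13 mol
Moles ÷ coefficient: CH4: 2.77993/1 = 2.78, O2: 2.13/2 = 1.065
(a) O2 has the smaller value, so O2 is the limiting reagent.
(b) Moles of CO2 = 2.13 mol O2 × (1/2) = 1.065 mol; mass = 1.065 mol × 44.01 g/mol = 46.87 g
(c) CH4 consumed = 2.13 × (1/2) = 1.065 mol; remaining = 2.77993 − 1.065 = 1.71493 mol; mass = 1.71493 mol × 16.04 g/mol = 27.51 g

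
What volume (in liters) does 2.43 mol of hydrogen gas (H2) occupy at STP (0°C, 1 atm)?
At STP, 1 mol of gas occupies 22.4 L
Volume = 2.43 mol × 22.4 L/mol = 54.43 L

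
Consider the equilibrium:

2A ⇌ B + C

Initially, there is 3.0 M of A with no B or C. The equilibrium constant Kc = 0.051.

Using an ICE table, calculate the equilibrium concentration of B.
[B] = 0.467 M

ICE: [A] = 3.0 − 2x, [B] = [C] = x.
Kc = x²/(3.0 − 2x)² = 0.051 ⇒ √Kc = x/(3.0 − 2x).
x = √0.051·3.0/(1 + 2√0.051) = 0.22583·3.0/1.4517 = 0.4667.
[B] = x = 0.467 M.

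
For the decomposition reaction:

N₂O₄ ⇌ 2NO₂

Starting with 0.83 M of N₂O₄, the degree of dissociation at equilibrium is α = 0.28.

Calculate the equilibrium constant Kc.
K_c = 0.3615

x = α·[A]₀ = 0.28 × 0.83 = 0.2324 M dissociated.
At eq: [N₂O₄] = 0.83 − 0.2324 = 0.5976 M; [NO₂] = 2x = 0.4648 M.
Kc = [NO₂]²/[N₂O₄] = (0.4648)²/0.5976 = 0.3615.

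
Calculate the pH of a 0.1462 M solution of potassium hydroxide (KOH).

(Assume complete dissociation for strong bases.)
pH = 13.16

[OH⁻] = 0.1462 M for strong base. pOH = -log[OH⁻] = 0.84, pH = 14 - pOH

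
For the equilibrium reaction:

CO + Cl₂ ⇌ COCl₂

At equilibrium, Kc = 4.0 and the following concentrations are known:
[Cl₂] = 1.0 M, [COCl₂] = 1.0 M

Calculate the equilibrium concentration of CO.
[CO] = 0.2500 M

Kc = ([COCl₂]) / ([CO] × [Cl₂]) = 4.0
[CO]^1 = (product terms)/(Kc · other reactant terms) = 1 / (4.0 · 1) = 0.25
[CO] = 0.2500 M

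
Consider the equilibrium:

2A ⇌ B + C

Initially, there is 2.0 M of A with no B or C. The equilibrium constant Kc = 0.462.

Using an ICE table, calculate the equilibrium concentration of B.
[B] = 0.576 M

ICE: [A] = 2.0 − 2x, [B] = [C] = x.
Kc = x²/(2.0 − 2x)² = 0.462 ⇒ √Kc = x/(2.0 − 2x).
x = √0.462·2.0/(1 + 2√0.462) = 0.67971·2.0/2.3594 = 0.57617.
[B] = x = 0.576 M.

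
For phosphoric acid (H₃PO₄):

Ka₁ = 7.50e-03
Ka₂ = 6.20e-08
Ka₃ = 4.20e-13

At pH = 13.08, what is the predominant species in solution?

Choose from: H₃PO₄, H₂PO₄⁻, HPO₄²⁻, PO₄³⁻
PO₄³⁻

pKa1 = 2.12, pKa2 = 7.21, pKa3 = 12.38. Each pKa is the crossover between adjacent species; pH = 13.08 lies in the region where PO₄³⁻ predominates.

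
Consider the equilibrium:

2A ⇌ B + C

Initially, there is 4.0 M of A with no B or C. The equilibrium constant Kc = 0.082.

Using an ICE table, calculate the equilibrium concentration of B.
[B] = 0.728 M

ICE: [A] = 4.0 − 2x, [B] = [C] = x.
Kc = x²/(4.0 − 2x)² = 0.082 ⇒ √Kc = x/(4.0 − 2x).
x = √0.082·4.0/(1 + 2√0.082) = 0.28636·4.0/1.5727 = 0.72831.
[B] = x = 0.728 M.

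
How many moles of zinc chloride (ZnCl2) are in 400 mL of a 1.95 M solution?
Moles = Molarity × Volume (L)
Moles = 1.95 M × 0.4 L = 0.78 mol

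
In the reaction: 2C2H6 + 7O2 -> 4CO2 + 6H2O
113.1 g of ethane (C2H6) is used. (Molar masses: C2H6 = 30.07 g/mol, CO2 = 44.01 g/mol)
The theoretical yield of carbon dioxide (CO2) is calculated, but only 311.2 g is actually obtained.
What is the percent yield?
Moles of C2H6 = 113.1 g ÷ 30.07 g/mol = 3.76122 mol
Mole ratio: 4 mol CO2 / 2 mol C2H6
Moles of CO2 = 3.76122 × (4/2) = 7.52245 mol
Theoretical yield = 7.52245 mol × 44.01 g/mol = 331.06 g
Actual yield = 311.2 g
Percent yield = (311.2 / 331.06) × 100% = 94.0%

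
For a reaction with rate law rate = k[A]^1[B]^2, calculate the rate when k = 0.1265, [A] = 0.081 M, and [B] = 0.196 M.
0.0003936 M/s

rate = k·[A]^1·[B]^2 = 0.1265·(0.081)^1·(0.196)^2 = 0.1265·0.081·0.038416 = 0.0003936 M/s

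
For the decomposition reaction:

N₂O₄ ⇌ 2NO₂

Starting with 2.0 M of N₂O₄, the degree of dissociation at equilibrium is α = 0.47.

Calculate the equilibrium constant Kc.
K_c = 3.3343

x = α·[A]₀ = 0.47 × 2.0 = 0.94 M dissociated.
At eq: [N₂O₄] = 2.0 − 0.94 = 1.06 M; [NO₂] = 2x = 1.88 M.
Kc = [NO₂]²/[N₂O₄] = (1.88)²/1.06 = 3.334.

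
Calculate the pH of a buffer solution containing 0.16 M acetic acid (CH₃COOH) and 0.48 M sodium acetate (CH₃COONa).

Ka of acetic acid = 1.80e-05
pH = 5.22

pKa = -log(1.80e-05) = 4.74. pH = pKa + log([A⁻]/[HA]) = 4.74 + log(0.48/0.16)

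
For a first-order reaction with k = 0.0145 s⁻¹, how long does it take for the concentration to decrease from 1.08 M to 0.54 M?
47.80 s

From ln[A] = ln[A]₀ - k·t: t = ln([A]₀/[A])/k = ln(1.08/0.54)/0.0145 = ln(2.0000)/0.0145 = 0.6931/0.0145 = 47.80 s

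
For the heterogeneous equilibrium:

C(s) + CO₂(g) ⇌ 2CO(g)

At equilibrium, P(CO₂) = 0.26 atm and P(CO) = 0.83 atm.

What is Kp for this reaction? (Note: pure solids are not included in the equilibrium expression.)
K_p = 2.650

Solid C is excluded.
Kp = P(CO)²/P(CO₂) = (0.83)²/0.26 = 0.6889/0.26 = 2.650.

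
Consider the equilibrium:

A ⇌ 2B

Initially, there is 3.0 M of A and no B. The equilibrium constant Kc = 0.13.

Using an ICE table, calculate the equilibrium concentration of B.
[B] = 0.593 M

ICE: [A] = 3.0 − x, [B] = 2x.
Kc = (2x)²/(3.0 − x) = 0.13 ⇒ 4x² + 0.13x − 0.39 = 0.
x = (−0.13 + √(0.13² + 4·4·0.39))/(2·4) = (−0.13 + √6.2569)/8 = 0.29642.
[B] = 2x = 0.593 M.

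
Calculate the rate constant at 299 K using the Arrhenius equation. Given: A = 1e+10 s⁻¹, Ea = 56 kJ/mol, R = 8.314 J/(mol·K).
1.65e+00 s⁻¹

k = A·exp(-Ea/(R·T)) = 1e+10·exp(-56000/(8.314·299)) = 1e+10·exp(-22.5272) = 1e+10·1.6465e-10 = 1.65e+00 s⁻¹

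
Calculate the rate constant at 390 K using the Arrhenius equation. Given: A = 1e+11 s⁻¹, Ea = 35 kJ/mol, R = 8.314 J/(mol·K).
2.05e+06 s⁻¹

k = A·exp(-Ea/(R·T)) = 1e+11·exp(-35000/(8.314·390)) = 1e+11·exp(-10.7943) = 1e+11·2.0517e-05 = 2.05e+06 s⁻¹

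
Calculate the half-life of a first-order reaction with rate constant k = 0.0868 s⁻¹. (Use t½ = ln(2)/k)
7.99 s

t½ = ln(2)/k = 0.6931/0.0868 = 7.99 s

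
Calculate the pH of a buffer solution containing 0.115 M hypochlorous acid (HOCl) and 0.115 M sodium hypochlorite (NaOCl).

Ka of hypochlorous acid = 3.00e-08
pH = 7.52

pKa = -log(3.00e-08) = 7.52. pH = pKa + log([A⁻]/[HA]) = 7.52 + log(0.115/0.115)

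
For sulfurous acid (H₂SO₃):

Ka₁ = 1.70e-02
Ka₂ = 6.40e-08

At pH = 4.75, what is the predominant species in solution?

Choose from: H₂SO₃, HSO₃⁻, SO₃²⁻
HSO₃⁻

pKa1 = 1.77, pKa2 = 7.19. Each pKa is the crossover between adjacent species; pH = 4.75 lies in the region where HSO₃⁻ predominates.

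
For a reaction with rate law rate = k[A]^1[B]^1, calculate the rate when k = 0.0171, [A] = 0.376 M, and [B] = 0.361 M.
0.002321 M/s

rate = k·[A]^1·[B]^1 = 0.0171·(0.376)^1·(0.361)^1 = 0.0171·0.376·0.361 = 0.002321 M/s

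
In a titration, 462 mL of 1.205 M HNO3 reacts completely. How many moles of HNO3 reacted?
Moles = Molarity × Volume (L)
Moles = 1.205 M × 0.462 L = 0.5567 mol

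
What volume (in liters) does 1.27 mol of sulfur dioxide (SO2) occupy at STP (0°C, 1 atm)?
At STP, 1 mol of gas occupies 22.4 L
Volume = 1.27 mol × 22.4 L/mol = 28.45 L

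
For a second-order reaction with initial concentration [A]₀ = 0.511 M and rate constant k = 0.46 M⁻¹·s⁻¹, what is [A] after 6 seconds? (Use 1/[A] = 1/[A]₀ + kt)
0.2120 M

1/[A] = 1/[A]₀ + k·t = 1/0.511 + (0.46)·(6) = 1.9569 + 2.7600 = 4.7169
[A] = 1/4.7169 = 0.2120 M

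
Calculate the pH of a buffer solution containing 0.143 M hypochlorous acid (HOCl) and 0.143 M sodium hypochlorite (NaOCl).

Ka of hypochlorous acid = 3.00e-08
pH = 7.52

pKa = -log(3.00e-08) = 7.52. pH = pKa + log([A⁻]/[HA]) = 7.52 + log(0.143/0.143)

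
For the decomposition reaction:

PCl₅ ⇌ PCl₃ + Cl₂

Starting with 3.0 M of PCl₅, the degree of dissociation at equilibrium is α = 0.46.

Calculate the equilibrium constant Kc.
K_c = 1.1756

x = α·[A]₀ = 0.46 × 3.0 = 1.38 M dissociated.
At eq: [PCl₅] = 3.0 − 1.38 = 1.62 M; [PCl₃] = [Cl₂] = x = 1.38 M.
Kc = [PCl₃][Cl₂]/[PCl₅] = (1.38)²/1.62 = 1.176.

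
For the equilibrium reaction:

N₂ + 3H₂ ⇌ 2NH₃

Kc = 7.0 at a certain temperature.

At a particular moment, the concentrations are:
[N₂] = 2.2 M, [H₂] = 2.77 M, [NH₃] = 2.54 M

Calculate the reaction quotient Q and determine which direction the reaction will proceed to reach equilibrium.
Q = 0.138, Q < K, reaction proceeds forward (toward products)

Q = ([NH₃]^2) / ([N₂] × [H₂]^3)
  = ((2.54)^2) / ((2.2)·(2.77)^3) = 6.4516/46.759 = 0.138
Since Q = 0.138 < Kc = 7.0, the reaction proceeds forward (toward products) to reach equilibrium.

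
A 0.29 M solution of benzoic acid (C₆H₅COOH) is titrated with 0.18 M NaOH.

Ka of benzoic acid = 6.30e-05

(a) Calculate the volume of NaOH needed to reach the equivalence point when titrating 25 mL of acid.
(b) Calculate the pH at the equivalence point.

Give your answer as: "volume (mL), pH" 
V = 40.3 mL, pH = 8.62

(a) At equivalence: moles acid = moles base.
moles acid = 0.29 × 0.025 = 0.00725 mol; V_NaOH = 0.00725/0.18 = 0.04028 L = 40.3 mL.
(b) At equivalence, all acid → conjugate base A⁻ at [A⁻] = 0.00725/0.06528 = 0.1111 M.
Kb = Kw/Ka = 1.0e-14/6.30e-05 = 1.587e-10; [OH⁻] = √(Kb·[A⁻]) = 4.199e-06; pOH = 5.38; pH = 14 − pOH = 8.62.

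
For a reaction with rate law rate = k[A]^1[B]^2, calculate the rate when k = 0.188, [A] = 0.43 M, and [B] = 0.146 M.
0.001723 M/s

rate = k·[A]^1·[B]^2 = 0.188·(0.43)^1·(0.146)^2 = 0.188·0.43·0.021316 = 0.001723 M/s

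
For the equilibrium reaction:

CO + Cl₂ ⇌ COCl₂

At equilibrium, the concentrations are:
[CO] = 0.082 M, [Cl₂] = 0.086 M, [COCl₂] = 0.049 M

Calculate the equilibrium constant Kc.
K_c = 6.9484

Kc = ([COCl₂]) / ([CO] × [Cl₂])
   = ((0.049)) / ((0.082)·(0.086))
   = 0.049 / 0.007052 = 6.9484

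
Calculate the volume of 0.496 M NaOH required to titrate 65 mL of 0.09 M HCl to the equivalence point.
V_{base} = 11.8 mL

At equivalence: moles acid = moles base.
moles HCl = 0.09 M × 0.065 L = 0.00585 mol
V_NaOH = 0.00585 mol ÷ 0.496 M = 0.01179 L = 11.8 mL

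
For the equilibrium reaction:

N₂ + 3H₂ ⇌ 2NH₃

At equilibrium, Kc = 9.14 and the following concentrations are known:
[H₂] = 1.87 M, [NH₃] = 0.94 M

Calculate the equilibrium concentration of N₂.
[N₂] = 0.0148 M

Kc = ([NH₃]^2) / ([N₂] × [H₂]^3) = 9.14
[N₂]^1 = (product terms)/(Kc · other reactant terms) = 0.8836 / (9.14 · 6.5392) = 0.014784
[N₂] = 0.0148 M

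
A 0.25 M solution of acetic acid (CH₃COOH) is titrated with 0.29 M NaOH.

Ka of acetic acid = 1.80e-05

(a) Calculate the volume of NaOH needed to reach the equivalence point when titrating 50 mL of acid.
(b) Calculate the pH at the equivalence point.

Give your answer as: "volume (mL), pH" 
V = 43.1 mL, pH = 8.94

(a) At equivalence: moles acid = moles base.
moles acid = 0.25 × 0.05 = 0.0125 mol; V_NaOH = 0.0125/0.29 = 0.0431 L = 43.1 mL.
(b) At equivalence, all acid → conjugate base A⁻ at [A⁻] = 0.0125/0.0931 = 0.1343 M.
Kb = Kw/Ka = 1.0e-14/1.80e-05 = 5.556e-10; [OH⁻] = √(Kb·[A⁻]) = 8.636e-06; pOH = 5.06; pH = 14 − pOH = 8.94.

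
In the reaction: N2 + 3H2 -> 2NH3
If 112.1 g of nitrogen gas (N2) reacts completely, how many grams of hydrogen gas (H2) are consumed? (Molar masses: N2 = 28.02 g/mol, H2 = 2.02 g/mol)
Moles of N2 = 112.1 g ÷ 28.02 g/mol = 4.00071 mol
Mole ratio: 3 mol H2 / 1 mol N2
Moles of H2 = 4.00071 × (3/1) = 12.0021 mol
Mass of H2 = 12.0021 mol × 2.02 g/mol = 24.24 g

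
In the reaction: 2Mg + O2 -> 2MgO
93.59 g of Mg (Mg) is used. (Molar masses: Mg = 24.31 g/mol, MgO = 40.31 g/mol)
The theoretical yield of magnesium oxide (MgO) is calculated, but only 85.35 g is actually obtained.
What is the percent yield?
Moles of Mg = 93.59 g ÷ 24.31 g/mol = 3.84986 mol
Mole ratio: 2 mol MgO / 2 mol Mg
Moles of MgO = 3.84986 × (2/2) = 3.84986 mol
Theoretical yield = 3.84986 mol × 40.31 g/mol = 155.19 g
Actual yield = 85.35 g
Percent yield = (85.35 / 155.19) × 100% = 55.0%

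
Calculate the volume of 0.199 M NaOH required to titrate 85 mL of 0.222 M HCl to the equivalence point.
V_{base} = 94.8 mL

At equivalence: moles acid = moles base.
moles HCl = 0.222 M × 0.085 L = 0.01887 mol
V_NaOH = 0.01887 mol ÷ 0.199 M = 0.09482 L = 94.8 mL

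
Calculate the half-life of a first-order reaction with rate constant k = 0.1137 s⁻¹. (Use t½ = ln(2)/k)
6.10 s

t½ = ln(2)/k = 0.6931/0.1137 = 6.10 s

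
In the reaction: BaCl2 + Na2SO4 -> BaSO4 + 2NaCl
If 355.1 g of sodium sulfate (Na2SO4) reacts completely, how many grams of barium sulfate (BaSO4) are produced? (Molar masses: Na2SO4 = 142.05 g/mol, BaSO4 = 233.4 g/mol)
Moles of Na2SO4 = 355.1 g ÷ 142.05 g/mol = 2.49982 mol
Mole ratio: 1 mol BaSO4 / 1 mol Na2SO4
Moles of BaSO4 = 2.49982 × (1/1) = 2.49982 mol
Mass of BaSO4 = 2.49982 mol × 233.4 g/mol = 583.5 g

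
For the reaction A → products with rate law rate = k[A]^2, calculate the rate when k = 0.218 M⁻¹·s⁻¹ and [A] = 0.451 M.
0.04434 M/s

rate = k·[A]^2 = 0.218·(0.451)^2 = 0.218·0.203401 = 0.04434 M/s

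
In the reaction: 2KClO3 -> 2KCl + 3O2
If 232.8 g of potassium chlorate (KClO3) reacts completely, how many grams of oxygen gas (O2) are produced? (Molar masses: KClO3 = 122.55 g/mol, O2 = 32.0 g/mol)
Moles of KClO3 = 232.8 g ÷ 122.55 g/mol = 1.89963 mol
Mole ratio: 3 mol O2 / 2 mol KClO3
Moles of O2 = 1.89963 × (3/2) = 2.84945 mol
Mass of O2 = 2.84945 mol × 32.0 g/mol = 91.18 g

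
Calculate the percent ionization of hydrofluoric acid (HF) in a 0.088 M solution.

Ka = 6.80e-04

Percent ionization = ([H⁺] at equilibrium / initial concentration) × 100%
Percent ionization = 8.41%

Let x = [H⁺]. Ka = x²/(C - x) ⇒ x² + (6.80e-04)x - (6.80e-04)(0.088) = 0. x = 7.4031e-03. Percent = (7.4031e-03/0.088) × 100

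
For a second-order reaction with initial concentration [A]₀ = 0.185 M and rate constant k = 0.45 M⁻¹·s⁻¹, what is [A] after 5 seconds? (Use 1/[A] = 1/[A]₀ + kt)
0.1306 M

1/[A] = 1/[A]₀ + k·t = 1/0.185 + (0.45)·(5) = 5.4054 + 2.2500 = 7.6554
[A] = 1/7.6554 = 0.1306 M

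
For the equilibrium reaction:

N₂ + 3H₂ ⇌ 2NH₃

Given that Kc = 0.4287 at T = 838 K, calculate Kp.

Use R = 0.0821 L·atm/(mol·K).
K_p = 9.06e-05

Δn = (moles gaseous products) − (moles gaseous reactants) = -2
T = 838 K; RT = 0.0821 × 838 = 68.7998
Kp = Kc·(RT)^Δn = 0.4287 × (68.7998)^-2 = 0.4287 × 0.000211264 = 9.06e-05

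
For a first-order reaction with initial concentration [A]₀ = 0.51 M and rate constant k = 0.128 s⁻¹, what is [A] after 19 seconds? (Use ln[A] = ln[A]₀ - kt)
0.0448 M

ln[A] = ln[A]₀ - k·t = ln(0.51) - (0.128)·(19) = -0.6733 - 2.4320 = -3.1053
[A] = e^(-3.1053) = 0.0448 M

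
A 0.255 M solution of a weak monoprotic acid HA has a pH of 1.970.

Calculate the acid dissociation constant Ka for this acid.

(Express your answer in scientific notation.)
K_a = 4.70e-04

[H⁺] = 10^(−pH) = 10^(−1.970) = 1.072e-02 M. For HA ⇌ H⁺ + A⁻, Ka = x²/(C − x) = (1.072e-02)²/(0.255 − 1.072e-02) = 4.70e-04.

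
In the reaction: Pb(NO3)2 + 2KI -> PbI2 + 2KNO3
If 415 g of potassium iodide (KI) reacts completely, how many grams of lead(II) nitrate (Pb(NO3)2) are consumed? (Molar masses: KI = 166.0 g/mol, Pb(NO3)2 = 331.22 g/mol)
Moles of KI = 415 g ÷ 166.0 g/mol = 2.5 mol
Mole ratio: 1 mol Pb(NO3)2 / 2 mol KI
Moles of Pb(NO3)2 = 2.5 × (1/2) = 1.25 mol
Mass of Pb(NO3)2 = 1.25 mol × 331.22 g/mol = 414 g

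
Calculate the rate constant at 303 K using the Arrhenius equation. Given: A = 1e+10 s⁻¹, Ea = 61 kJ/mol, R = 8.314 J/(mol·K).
3.05e-01 s⁻¹

k = A·exp(-Ea/(R·T)) = 1e+10·exp(-61000/(8.314·303)) = 1e+10·exp(-24.2146) = 1e+10·3.0460e-11 = 3.05e-01 s⁻¹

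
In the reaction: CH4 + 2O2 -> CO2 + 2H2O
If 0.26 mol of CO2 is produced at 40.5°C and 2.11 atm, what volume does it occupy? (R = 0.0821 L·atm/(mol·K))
T = 40.5°C + 273.15 = 313.65 K
V = nRT/P = (0.26 × 0.0821 × 313.65) / 2.11
V = 3.17 L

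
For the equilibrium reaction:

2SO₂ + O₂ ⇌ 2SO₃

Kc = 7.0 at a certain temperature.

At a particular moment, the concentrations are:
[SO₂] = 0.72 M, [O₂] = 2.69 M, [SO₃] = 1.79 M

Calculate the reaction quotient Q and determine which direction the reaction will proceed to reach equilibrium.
Q = 2.298, Q < K, reaction proceeds forward (toward products)

Q = ([SO₃]^2) / ([SO₂]^2 × [O₂])
  = ((1.79)^2) / ((0.72)^2·(2.69)) = 3.2041/1.3945 = 2.298
Since Q = 2.298 < Kc = 7.0, the reaction proceeds forward (toward products) to reach equilibrium.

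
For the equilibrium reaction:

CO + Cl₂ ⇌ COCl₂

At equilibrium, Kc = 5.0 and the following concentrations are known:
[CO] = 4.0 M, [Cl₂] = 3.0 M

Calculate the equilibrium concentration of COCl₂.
[COCl₂] = 60.0000 M

Kc = ([COCl₂]) / ([CO] × [Cl₂]) = 5.0
[COCl₂]^1 = Kc · (reactant terms)/(other product terms) = 5.0 · 12 / 1 = 60
[COCl₂] = 60.0000 M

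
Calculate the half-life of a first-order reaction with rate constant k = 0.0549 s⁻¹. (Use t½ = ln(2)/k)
12.63 s

t½ = ln(2)/k = 0.6931/0.0549 = 12.63 s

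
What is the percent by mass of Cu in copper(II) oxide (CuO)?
Mass of Cu in formula = 63.55 × 1 = 63.55 g/mol
Molar mass = 79.55 g/mol
% Cu = (63.55/79.55) × 100% = 79.89%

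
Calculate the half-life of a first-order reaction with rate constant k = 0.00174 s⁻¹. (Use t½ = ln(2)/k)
398.36 s

t½ = ln(2)/k = 0.6931/0.00174 = 398.36 s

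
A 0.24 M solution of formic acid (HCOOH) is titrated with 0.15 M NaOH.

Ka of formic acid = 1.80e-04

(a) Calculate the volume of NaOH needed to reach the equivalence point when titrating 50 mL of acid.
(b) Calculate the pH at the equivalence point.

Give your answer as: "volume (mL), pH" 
V = 80.0 mL, pH = 8.35

(a) At equivalence: moles acid = moles base.
moles acid = 0.24 × 0.05 = 0.012 mol; V_NaOH = 0.012/0.15 = 0.08 L = 80.0 mL.
(b) At equivalence, all acid → conjugate base A⁻ at [A⁻] = 0.012/0.13 = 0.09231 M.
Kb = Kw/Ka = 1.0e-14/1.80e-04 = 5.556e-11; [OH⁻] = √(Kb·[A⁻]) = 2.265e-06; pOH = 5.65; pH = 14 − pOH = 8.35.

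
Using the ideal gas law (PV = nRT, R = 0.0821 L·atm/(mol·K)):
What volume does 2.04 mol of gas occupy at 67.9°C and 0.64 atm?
T = 67.9°C + 273.15 = 341.05 K
V = nRT/P = (2.04 × 0.0821 × 341.05) / 0.64
V = 89.25 L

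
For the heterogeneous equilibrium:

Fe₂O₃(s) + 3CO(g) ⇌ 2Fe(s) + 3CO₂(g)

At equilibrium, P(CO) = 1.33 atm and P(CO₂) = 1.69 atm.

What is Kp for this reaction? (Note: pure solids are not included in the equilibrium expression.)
K_p = 2.052

Solids (Fe₂O₃, Fe) are excluded.
Kp = P(CO₂)³/P(CO)³ = (1.69)³/(1.33)³ = 4.827/2.353 = 2.052.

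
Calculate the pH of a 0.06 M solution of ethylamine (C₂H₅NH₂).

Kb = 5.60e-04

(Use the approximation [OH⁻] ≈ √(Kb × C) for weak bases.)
pH = 11.76

[OH⁻] = √(Kb × C) = √(5.60e-04 × 0.06) = 5.7966e-03. pOH = 2.24, pH = 14 - pOH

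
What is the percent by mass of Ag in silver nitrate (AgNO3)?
Mass of Ag in formula = 107.87 × 1 = 107.87 g/mol
Molar mass = 169.88 g/mol
% Ag = (107.87/169.88) × 100% = 63.50%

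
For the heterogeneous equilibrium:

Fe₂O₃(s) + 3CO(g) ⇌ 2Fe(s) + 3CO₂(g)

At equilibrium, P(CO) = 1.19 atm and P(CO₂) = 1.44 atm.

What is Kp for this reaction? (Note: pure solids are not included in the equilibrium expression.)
K_p = 1.772

Solids (Fe₂O₃, Fe) are excluded.
Kp = P(CO₂)³/P(CO)³ = (1.44)³/(1.19)³ = 2.986/1.685 = 1.772.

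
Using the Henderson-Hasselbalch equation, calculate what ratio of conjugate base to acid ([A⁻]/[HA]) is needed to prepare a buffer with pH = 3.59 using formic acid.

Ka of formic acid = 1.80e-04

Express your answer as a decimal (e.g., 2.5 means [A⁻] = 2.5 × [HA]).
[A⁻]/[HA] = 0.700

pKa = −log(1.80e-04) = 3.7447. pH = pKa + log([A⁻]/[HA]). 3.59 = 3.7447 + log(ratio). log(ratio) = 3.59 − 3.7447 = -0.1547. ratio = 10^(-0.1547) = 0.700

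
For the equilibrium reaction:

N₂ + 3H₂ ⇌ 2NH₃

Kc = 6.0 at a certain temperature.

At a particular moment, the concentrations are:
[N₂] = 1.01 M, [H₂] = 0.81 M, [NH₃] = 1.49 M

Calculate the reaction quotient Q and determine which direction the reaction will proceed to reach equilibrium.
Q = 4.136, Q < K, reaction proceeds forward (toward products)

Q = ([NH₃]^2) / ([N₂] × [H₂]^3)
  = ((1.49)^2) / ((1.01)·(0.81)^3) = 2.2201/0.53676 = 4.136
Since Q = 4.136 < Kc = 6.0, the reaction proceeds forward (toward products) to reach equilibrium.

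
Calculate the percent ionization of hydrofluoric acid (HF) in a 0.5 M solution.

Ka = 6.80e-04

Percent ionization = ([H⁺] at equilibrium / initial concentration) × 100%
Percent ionization = 3.62%

Let x = [H⁺]. Ka = x²/(C - x) ⇒ x² + (6.80e-04)x - (6.80e-04)(0.5) = 0. x = 1.8102e-02. Percent = (1.8102e-02/0.5) × 100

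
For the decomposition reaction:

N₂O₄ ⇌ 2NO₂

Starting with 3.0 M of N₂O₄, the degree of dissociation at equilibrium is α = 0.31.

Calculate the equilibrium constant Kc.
K_c = 1.6713

x = α·[A]₀ = 0.31 × 3.0 = 0.93 M dissociated.
At eq: [N₂O₄] = 3.0 − 0.93 = 2.07 M; [NO₂] = 2x = 1.86 M.
Kc = [NO₂]²/[N₂O₄] = (1.86)²/2.07 = 1.671.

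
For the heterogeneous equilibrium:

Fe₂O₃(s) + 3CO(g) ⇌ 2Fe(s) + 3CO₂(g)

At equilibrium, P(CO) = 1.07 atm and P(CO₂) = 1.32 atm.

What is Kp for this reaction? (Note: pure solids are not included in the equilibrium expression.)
K_p = 1.877

Solids (Fe₂O₃, Fe) are excluded.
Kp = P(CO₂)³/P(CO)³ = (1.32)³/(1.07)³ = 2.3/1.225 = 1.877.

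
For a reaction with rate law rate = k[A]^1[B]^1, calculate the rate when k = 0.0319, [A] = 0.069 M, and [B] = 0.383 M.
0.000843 M/s

rate = k·[A]^1·[B]^1 = 0.0319·(0.069)^1·(0.383)^1 = 0.0319·0.069·0.383 = 0.000843 M/s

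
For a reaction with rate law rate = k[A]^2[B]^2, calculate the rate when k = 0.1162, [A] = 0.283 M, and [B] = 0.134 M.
0.0001671 M/s

rate = k·[A]^2·[B]^2 = 0.1162·(0.283)^2·(0.134)^2 = 0.1162·0.080089·0.017956 = 0.0001671 M/s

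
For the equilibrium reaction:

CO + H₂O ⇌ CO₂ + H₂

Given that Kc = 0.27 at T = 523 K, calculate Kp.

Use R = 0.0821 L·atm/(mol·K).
K_p = 0.2700

Δn = (moles gaseous products) − (moles gaseous reactants) = 0
T = 523 K; RT = 0.0821 × 523 = 42.9383
Kp = Kc·(RT)^Δn = 0.27 × (42.9383)^0 = 0.27 × 1 = 0.2700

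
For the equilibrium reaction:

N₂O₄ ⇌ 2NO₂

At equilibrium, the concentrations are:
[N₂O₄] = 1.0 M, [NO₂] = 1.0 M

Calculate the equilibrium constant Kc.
K_c = 1.0000

Kc = ([NO₂]^2) / ([N₂O₄])
   = ((1.0)^2) / ((1.0))
   = 1 / 1 = 1.0000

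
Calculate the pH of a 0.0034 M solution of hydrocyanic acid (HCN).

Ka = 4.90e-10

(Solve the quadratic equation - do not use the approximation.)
pH = 5.89

x² + Ka×x - Ka×C = 0. Using quadratic formula: [H⁺] = 1.2905e-06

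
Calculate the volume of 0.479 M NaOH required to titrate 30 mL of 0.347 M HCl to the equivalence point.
V_{base} = 21.7 mL

At equivalence: moles acid = moles base.
moles HCl = 0.347 M × 0.03 L = 0.01041 mol
V_NaOH = 0.01041 mol ÷ 0.479 M = 0.02173 L = 21.7 mL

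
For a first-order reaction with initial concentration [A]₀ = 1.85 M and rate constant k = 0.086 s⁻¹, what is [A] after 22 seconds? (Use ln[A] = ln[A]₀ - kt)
0.2789 M

ln[A] = ln[A]₀ - k·t = ln(1.85) - (0.086)·(22) = 0.6152 - 1.8920 = -1.2768
[A] = e^(-1.2768) = 0.2789 M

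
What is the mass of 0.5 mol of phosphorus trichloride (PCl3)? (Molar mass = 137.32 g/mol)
Mass = 0.5 mol × 137.32 g/mol = 68.66 g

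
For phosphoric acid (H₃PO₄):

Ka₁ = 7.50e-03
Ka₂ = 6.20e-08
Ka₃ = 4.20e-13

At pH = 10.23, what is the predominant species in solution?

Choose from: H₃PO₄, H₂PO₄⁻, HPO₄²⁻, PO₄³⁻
HPO₄²⁻

pKa1 = 2.12, pKa2 = 7.21, pKa3 = 12.38. Each pKa is the crossover between adjacent species; pH = 10.23 lies in the region where HPO₄²⁻ predominates.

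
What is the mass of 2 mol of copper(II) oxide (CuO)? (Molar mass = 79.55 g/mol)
Mass = 2 mol × 79.55 g/mol = 159.1 g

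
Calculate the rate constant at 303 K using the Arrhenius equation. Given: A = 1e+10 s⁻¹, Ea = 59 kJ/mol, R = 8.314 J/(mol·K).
6.74e-01 s⁻¹

k = A·exp(-Ea/(R·T)) = 1e+10·exp(-59000/(8.314·303)) = 1e+10·exp(-23.4207) = 1e+10·6.7380e-11 = 6.74e-01 s⁻¹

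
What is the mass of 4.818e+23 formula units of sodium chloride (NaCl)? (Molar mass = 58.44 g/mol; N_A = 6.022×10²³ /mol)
Moles = 4.818e+23 ÷ 6.022×10²³ = 0.800066 mol
Mass = 0.800066 mol × 58.44 g/mol = 46.76 g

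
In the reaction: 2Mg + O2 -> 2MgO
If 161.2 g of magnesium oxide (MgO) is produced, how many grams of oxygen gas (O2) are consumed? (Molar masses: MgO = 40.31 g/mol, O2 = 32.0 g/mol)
Moles of MgO = 161.2 g ÷ 40.31 g/mol = 3.99901 mol
Mole ratio: 1 mol O2 / 2 mol MgO
Moles of O2 = 3.99901 × (1/2) = 1.9995 mol
Mass of O2 = 1.9995 mol × 32.0 g/mol = 63.98 g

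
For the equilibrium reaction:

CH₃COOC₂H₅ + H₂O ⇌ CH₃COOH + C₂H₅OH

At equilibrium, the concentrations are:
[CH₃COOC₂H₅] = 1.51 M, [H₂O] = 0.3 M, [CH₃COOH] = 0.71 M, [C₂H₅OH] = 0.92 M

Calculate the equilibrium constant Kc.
K_c = 1.4419

Kc = ([CH₃COOH] × [C₂H₅OH]) / ([CH₃COOC₂H₅] × [H₂O])
   = ((0.71)·(0.92)) / ((1.51)·(0.3))
   = 0.6532 / 0.453 = 1.4419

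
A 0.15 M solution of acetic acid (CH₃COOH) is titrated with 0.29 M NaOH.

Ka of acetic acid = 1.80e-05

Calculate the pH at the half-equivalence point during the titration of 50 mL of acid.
pH = pKa = 4.74

At the half-equivalence point, [HA] = [A⁻], so by Henderson–Hasselbalch pH = pKa + log(1) = pKa.
pKa = −log(1.80e-05) = 4.74.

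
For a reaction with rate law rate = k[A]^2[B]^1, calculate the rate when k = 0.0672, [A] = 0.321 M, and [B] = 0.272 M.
0.001883 M/s

rate = k·[A]^2·[B]^1 = 0.0672·(0.321)^2·(0.272)^1 = 0.0672·0.103041·0.272 = 0.001883 M/s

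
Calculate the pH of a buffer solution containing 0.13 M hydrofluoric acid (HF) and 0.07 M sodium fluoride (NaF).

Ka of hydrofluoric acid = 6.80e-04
pH = 2.90

pKa = -log(6.80e-04) = 3.17. pH = pKa + log([A⁻]/[HA]) = 3.17 + log(0.07/0.13)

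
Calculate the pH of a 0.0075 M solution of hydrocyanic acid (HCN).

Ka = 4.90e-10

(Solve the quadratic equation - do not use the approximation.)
pH = 5.72

x² + Ka×x - Ka×C = 0. Using quadratic formula: [H⁺] = 1.9168e-06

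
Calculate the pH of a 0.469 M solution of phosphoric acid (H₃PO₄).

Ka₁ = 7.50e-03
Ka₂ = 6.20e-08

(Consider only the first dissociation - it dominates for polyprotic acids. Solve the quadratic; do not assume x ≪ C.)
pH = 1.25

x² + Ka₁·x − Ka₁·C = 0 with Ka₁ = 7.50e-03, C = 0.469.
x = (−Ka₁ + √(Ka₁² + 4·Ka₁·C))/2 = 5.5677e-02 M, so pH = 1.25.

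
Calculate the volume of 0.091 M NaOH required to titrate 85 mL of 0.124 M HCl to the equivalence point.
V_{base} = 115.8 mL

At equivalence: moles acid = moles base.
moles HCl = 0.124 M × 0.085 L = 0.01054 mol
V_NaOH = 0.01054 mol ÷ 0.091 M = 0.1158 L = 115.8 mL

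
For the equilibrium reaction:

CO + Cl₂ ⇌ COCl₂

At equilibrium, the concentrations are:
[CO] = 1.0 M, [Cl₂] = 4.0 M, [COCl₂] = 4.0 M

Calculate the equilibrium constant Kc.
K_c = 1.0000

Kc = ([COCl₂]) / ([CO] × [Cl₂])
   = ((4.0)) / ((1.0)·(4.0))
   = 4 / 4 = 1.0000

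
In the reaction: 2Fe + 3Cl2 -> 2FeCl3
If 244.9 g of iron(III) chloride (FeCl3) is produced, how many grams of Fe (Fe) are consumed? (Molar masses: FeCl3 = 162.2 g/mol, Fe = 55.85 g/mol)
Moles of FeCl3 = 244.9 g ÷ 162.2 g/mol = 1.50986 mol
Mole ratio: 2 mol Fe / 2 mol FeCl3
Moles of Fe = 1.50986 × (2/2) = 1.50986 mol
Mass of Fe = 1.50986 mol × 55.85 g/mol = 84.33 g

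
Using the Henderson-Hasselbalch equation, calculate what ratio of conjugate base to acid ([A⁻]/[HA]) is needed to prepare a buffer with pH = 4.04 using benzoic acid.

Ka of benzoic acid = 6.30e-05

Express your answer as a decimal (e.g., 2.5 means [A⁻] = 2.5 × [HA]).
[A⁻]/[HA] = 0.691

pKa = −log(6.30e-05) = 4.2007. pH = pKa + log([A⁻]/[HA]). 4.04 = 4.2007 + log(ratio). log(ratio) = 4.04 − 4.2007 = -0.1607. ratio = 10^(-0.1607) = 0.691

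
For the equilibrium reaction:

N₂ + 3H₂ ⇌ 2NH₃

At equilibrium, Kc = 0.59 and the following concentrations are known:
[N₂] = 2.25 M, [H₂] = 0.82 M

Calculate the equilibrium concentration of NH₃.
[NH₃] = 0.8555 M

Kc = ([NH₃]^2) / ([N₂] × [H₂]^3) = 0.59
[NH₃]^2 = Kc · (reactant terms)/(other product terms) = 0.59 · 1.2406 / 1 = 0.73194
[NH₃] = (0.73194)^(1/2) = 0.8555 M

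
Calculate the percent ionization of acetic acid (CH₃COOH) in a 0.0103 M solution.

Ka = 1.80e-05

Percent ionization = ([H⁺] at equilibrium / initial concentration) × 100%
Percent ionization = 4.09%

Let x = [H⁺]. Ka = x²/(C - x) ⇒ x² + (1.80e-05)x - (1.80e-05)(0.0103) = 0. x = 4.2168e-04. Percent = (4.2168e-04/0.0103) × 100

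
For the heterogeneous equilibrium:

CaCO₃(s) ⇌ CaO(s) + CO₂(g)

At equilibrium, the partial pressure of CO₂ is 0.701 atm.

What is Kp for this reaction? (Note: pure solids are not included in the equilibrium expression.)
K_p = 0.701

Solids (CaCO₃, CaO) have activity 1 and are excluded.
Kp = P(CO₂) = 0.701.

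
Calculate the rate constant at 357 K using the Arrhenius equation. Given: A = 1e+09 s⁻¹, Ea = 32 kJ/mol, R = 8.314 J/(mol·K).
2.08e+04 s⁻¹

k = A·exp(-Ea/(R·T)) = 1e+09·exp(-32000/(8.314·357)) = 1e+09·exp(-10.7813) = 1e+09·2.0784e-05 = 2.08e+04 s⁻¹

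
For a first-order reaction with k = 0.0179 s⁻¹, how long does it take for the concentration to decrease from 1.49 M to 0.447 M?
67.26 s

From ln[A] = ln[A]₀ - k·t: t = ln([A]₀/[A])/k = ln(1.49/0.447)/0.0179 = ln(3.3333)/0.0179 = 1.2040/0.0179 = 67.26 s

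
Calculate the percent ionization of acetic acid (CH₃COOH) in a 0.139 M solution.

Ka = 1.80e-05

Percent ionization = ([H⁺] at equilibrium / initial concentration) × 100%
Percent ionization = 1.13%

Let x = [H⁺]. Ka = x²/(C - x) ⇒ x² + (1.80e-05)x - (1.80e-05)(0.139) = 0. x = 1.5728e-03. Percent = (1.5728e-03/0.139) × 100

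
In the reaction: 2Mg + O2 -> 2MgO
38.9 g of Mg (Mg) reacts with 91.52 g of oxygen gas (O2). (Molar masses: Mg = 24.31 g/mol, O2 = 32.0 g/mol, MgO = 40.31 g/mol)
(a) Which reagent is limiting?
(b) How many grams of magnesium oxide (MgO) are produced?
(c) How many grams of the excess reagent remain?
(a) Mg, (b) 64.5 g, (c) 65.92 g

Moles of Mg = 38.9 g ÷ 24.31 g/mol = 1.60016 mol
Moles of O2 = 91.52 g ÷ 32.0 g/mol = 2.86 mol
Moles ÷ coefficient: Mg: 1.60016/2 = 0.8001, O2: 2.86/1 = 2.86
(a) Mg has the smaller value, so Mg is the limiting reagent.
(b) Moles of MgO = 1.60016 mol Mg × (2/2) = 1.60016 mol; mass = 1.60016 mol × 40.31 g/mol = 64.5 g
(c) O2 consumed = 1.60016 × (1/2) = 0.800082 mol; remaining = 2.86 − 0.800082 = 2.05992 mol; mass = 2.05992 mol × 32.0 g/mol = 65.92 g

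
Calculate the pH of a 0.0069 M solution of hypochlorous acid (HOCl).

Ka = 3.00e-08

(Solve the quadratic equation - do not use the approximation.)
pH = 4.84

x² + Ka×x - Ka×C = 0. Using quadratic formula: [H⁺] = 1.4373e-05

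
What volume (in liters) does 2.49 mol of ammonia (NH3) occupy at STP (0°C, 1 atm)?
At STP, 1 mol of gas occupies 22.4 L
Volume = 2.49 mol × 22.4 L/mol = 55.78 L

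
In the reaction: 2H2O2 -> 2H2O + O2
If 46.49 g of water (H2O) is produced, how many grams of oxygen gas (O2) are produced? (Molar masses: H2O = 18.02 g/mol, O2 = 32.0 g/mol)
Moles of H2O = 46.49 g ÷ 18.02 g/mol = 2.57991 mol
Mole ratio: 1 mol O2 / 2 mol H2O
Moles of O2 = 2.57991 × (1/2) = 1.28996 mol
Mass of O2 = 1.28996 mol × 32.0 g/mol = 41.28 g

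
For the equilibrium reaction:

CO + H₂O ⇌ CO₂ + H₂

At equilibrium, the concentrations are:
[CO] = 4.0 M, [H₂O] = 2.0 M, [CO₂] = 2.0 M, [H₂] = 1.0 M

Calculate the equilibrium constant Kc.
K_c = 0.2500

Kc = ([CO₂] × [H₂]) / ([CO] × [H₂O])
   = ((2.0)·(1.0)) / ((4.0)·(2.0))
   = 2 / 8 = 0.2500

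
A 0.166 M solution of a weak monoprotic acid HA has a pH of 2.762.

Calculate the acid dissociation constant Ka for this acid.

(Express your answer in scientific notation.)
K_a = 1.82e-05

[H⁺] = 10^(−pH) = 10^(−2.762) = 1.730e-03 M. For HA ⇌ H⁺ + A⁻, Ka = x²/(C − x) = (1.730e-03)²/(0.166 − 1.730e-03) = 1.82e-05.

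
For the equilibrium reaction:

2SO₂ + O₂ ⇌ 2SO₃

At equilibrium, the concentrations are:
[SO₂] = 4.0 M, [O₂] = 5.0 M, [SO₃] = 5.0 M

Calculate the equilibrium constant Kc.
K_c = 0.3125

Kc = ([SO₃]^2) / ([SO₂]^2 × [O₂])
   = ((5.0)^2) / ((4.0)^2·(5.0))
   = 25 / 80 = 0.3125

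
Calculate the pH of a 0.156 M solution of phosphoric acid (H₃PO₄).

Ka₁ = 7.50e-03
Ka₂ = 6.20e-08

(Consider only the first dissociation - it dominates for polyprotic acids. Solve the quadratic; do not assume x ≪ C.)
pH = 1.51

x² + Ka₁·x − Ka₁·C = 0 with Ka₁ = 7.50e-03, C = 0.156.
x = (−Ka₁ + √(Ka₁² + 4·Ka₁·C))/2 = 3.0660e-02 M, so pH = 1.51.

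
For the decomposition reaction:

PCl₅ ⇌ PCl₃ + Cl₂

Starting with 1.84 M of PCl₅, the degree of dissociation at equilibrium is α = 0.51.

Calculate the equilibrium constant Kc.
K_c = 0.9767

x = α·[A]₀ = 0.51 × 1.84 = 0.9384 M dissociated.
At eq: [PCl₅] = 1.84 − 0.9384 = 0.9016 M; [PCl₃] = [Cl₂] = x = 0.9384 M.
Kc = [PCl₃][Cl₂]/[PCl₅] = (0.9384)²/0.9016 = 0.9767.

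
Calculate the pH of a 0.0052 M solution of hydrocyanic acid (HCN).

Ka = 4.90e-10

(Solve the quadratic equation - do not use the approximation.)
pH = 5.80

x² + Ka×x - Ka×C = 0. Using quadratic formula: [H⁺] = 1.5960e-06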